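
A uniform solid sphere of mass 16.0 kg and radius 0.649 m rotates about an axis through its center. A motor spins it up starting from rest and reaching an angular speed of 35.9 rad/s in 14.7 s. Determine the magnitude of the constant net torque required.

τ ≈ 6.58 N·m

I = (2/5)MR² = (2/5)(16.0)(0.649)² = 2.696 kg·m².
α = Δω/Δt = (35.9 − 0)/14.7 = 2.442 rad/s².
τ = Iα = (2.696)(2.442) = 6.583 N·m.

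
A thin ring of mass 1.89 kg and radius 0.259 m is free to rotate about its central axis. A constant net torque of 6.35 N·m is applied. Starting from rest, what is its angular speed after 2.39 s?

I = MR² = (1.89)(0.259)² = 0.1268 kg·m².
α = τ/I = 6.35/0.1268 = 50.09 rad/s².
ω = ω₀ + αt = 0 + (50.09)(2.39) = 119.7 rad/s.

ω ≈ 120 rad/s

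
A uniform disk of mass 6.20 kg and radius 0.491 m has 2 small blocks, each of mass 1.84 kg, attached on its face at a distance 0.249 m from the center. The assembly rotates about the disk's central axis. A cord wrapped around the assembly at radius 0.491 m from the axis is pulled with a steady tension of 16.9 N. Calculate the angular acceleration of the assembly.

α ≈ 8.51 rad/s²

I_disk = ½MR² = ½(6.20)(0.491)² = 0.7474 kg·m².
I_blocks = 2·m·r² = 2(1.84)(0.249)² = 0.2282 kg·m².
Total I = 0.9755 kg·m².
τ = F r = (16.9)(0.491) = 8.298 N·m.
α = τ/I = 8.298/0.9755 = 8.506 rad/s².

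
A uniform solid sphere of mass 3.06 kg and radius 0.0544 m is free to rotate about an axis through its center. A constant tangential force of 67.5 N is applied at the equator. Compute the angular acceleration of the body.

I = (2/5)MR² = (2/5)(3.06)(0.0544)² = 0.003622 kg·m².
τ = F R = (67.5)(0.0544) = 3.672 N·m.
From τ = Iα: α = 3.672/0.003622 = 1014 rad/s².

α ≈ 1010 rad/s²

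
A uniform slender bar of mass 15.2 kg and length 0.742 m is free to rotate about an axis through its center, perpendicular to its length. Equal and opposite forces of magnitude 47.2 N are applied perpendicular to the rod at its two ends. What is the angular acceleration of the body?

I = (1/12)ML² = (1/12)(15.2)(0.742)² = 0.6974 kg·m².
The couple gives τ = F·(L/2) + F·(L/2) = F L = (47.2)(0.742) = 35.02 N·m.
Newton's second law for rotation, τ = Iα, gives α = τ/I = 35.02/0.6974 = 50.22 rad/s².

α ≈ 50.2 rad/s²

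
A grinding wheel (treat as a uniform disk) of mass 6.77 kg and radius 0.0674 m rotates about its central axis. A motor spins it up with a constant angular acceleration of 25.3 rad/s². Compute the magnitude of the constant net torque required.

τ ≈ 0.389 N·m

I = ½MR² = (1/2)(6.77)(0.0674)² = 0.01538 kg·m².
τ = Iα = (0.01538)(25.30) = 0.3890 N·m.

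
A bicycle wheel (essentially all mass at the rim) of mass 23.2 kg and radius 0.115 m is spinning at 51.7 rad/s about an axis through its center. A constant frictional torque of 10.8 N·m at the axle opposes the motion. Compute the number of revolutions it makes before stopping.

≈ 6.04 revolutions

I = MR² = (23.2)(0.115)² = 0.3068 kg·m².
The net torque has magnitude 10.8 N·m, opposing ω.
|α| = τ/I = 10.80/0.3068 = 35.20 rad/s² (deceleration).
ω² = ω₀² − 2|α|θ with ω = 0 ⇒ θ = ω₀²/(2|α|) = 37.97 rad = 6.043 rev.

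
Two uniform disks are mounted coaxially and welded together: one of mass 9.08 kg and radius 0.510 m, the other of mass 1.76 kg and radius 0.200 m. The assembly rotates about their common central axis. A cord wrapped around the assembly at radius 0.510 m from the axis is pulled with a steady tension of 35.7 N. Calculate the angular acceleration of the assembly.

α ≈ 15.0 rad/s²

I = ½M₁R₁² + ½M₂R₂² = ½(9.08)(0.510)² + ½(1.76)(0.200)² = 1.216 kg·m².
τ = F r = (35.7)(0.510) = 18.21 N·m.
α = τ/I = 18.21/1.216 = 14.97 rad/s².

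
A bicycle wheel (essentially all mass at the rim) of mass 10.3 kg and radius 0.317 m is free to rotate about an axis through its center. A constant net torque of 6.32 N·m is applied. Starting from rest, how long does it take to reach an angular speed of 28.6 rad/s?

I = MR² = (10.3)(0.317)² = 1.035 kg·m².
α = τ/I = 6.32/1.035 = 6.106 rad/s².
ω = αt ⇒ t = ω/α = 28.6/6.106 = 4.684 s.

t ≈ 4.68 s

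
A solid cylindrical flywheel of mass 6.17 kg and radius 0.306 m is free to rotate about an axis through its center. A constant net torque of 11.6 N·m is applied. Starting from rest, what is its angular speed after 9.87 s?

I = ½MR² = (1/2)(6.17)(0.306)² = 0.2889 kg·m².
α = τ/I = 11.6/0.2889 = 40.16 rad/s².
ω = ω₀ + αt = 0 + (40.16)(9.87) = 396.3 rad/s.

ω ≈ 396 rad/s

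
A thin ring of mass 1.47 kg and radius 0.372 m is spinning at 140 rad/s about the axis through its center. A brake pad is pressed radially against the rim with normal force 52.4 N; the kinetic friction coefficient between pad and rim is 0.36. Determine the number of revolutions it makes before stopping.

I = MR² = (1.47)(0.372)² = 0.2034 kg·m².
Friction force f = μN = (0.36)(52.4) = 18.86 N at the rim; torque magnitude τ = fR = 7.017 N·m, opposing ω.
|α| = τ/I = 7.017/0.2034 = 34.50 rad/s² (deceleration).
ω² = ω₀² − 2|α|θ with ω = 0 ⇒ θ = ω₀²/(2|α|) = 284.1 rad = 45.21 rev.

≈ 45.2 revolutions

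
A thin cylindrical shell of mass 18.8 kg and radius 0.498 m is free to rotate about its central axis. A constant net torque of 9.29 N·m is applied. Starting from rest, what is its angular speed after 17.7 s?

ω ≈ 35.3 rad/s

I = MR² = (18.8)(0.498)² = 4.662 kg·m².
α = τ/I = 9.29/4.662 = 1.993 rad/s².
ω = ω₀ + αt = 0 + (1.993)(17.7) = 35.27 rad/s.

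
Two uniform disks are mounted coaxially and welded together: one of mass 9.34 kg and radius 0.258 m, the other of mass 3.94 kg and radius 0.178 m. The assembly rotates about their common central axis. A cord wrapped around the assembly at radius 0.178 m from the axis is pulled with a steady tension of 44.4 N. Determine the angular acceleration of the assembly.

α ≈ 21.2 rad/s²

I = ½M₁R₁² + ½M₂R₂² = ½(9.34)(0.258)² + ½(3.94)(0.178)² = 0.3733 kg·m².
τ = F r = (44.4)(0.178) = 7.903 N·m.
α = τ/I = 7.903/0.3733 = 21.17 rad/s².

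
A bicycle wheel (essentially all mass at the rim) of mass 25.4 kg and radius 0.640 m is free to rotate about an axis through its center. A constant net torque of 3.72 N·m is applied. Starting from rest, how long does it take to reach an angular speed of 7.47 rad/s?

I = MR² = (25.4)(0.640)² = 10.40 kg·m².
α = τ/I = 3.72/10.40 = 0.3576 rad/s².
ω = αt ⇒ t = ω/α = 7.47/0.3576 = 20.89 s.

t ≈ 20.9 s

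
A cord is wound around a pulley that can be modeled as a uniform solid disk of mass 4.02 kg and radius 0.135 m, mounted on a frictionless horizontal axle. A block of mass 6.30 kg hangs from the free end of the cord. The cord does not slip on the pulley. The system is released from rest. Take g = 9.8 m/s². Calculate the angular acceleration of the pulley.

I = ½MR² = (1/2)(4.02)(0.135)² = 0.03663 kg·m².
Block: mg − T = ma. Pulley: TR = Iα. No-slip: a = αR, so T = (I/R²)a = 2.010·a.
Then mg = (m + 2.010)a, so a = (6.30)(9.8)/(6.30 + 2.010) = 7.430 m/s².
α = a/R = 7.430/0.135 = 55.03 rad/s².

α ≈ 55.0 rad/s²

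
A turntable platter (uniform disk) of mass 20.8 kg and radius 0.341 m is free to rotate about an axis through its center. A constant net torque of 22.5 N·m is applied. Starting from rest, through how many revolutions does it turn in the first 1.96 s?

≈ 5.69 revolutions

I = ½MR² = (1/2)(20.8)(0.341)² = 1.209 kg·m².
α = τ/I = 22.5/1.209 = 18.61 rad/s².
θ = ½αt² = ½(18.61)(1.96)² = 35.74 rad.
Revolutions = θ/(2π) = 5.688.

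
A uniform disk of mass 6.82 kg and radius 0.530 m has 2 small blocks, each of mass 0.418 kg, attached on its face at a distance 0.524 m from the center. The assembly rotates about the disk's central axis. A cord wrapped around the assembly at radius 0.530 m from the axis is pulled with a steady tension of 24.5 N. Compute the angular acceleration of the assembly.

α ≈ 10.9 rad/s²

I_disk = ½MR² = ½(6.82)(0.530)² = 0.9579 kg·m².
I_blocks = 2·m·r² = 2(0.418)(0.524)² = 0.2295 kg·m².
Total I = 1.187 kg·m².
τ = F r = (24.5)(0.530) = 12.99 N·m.
α = τ/I = 12.99/1.187 = 10.94 rad/s².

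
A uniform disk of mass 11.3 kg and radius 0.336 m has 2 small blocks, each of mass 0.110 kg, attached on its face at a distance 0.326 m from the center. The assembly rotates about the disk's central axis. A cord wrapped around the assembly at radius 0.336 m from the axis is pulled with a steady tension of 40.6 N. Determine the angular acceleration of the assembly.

I_disk = ½MR² = ½(11.3)(0.336)² = 0.6379 kg·m².
I_blocks = 2·m·r² = 2(0.110)(0.326)² = 0.02338 kg·m².
Total I = 0.6612 kg·m².
τ = F r = (40.6)(0.336) = 13.64 N·m.
α = τ/I = 13.64/0.6612 = 20.63 rad/s².

α ≈ 20.6 rad/s²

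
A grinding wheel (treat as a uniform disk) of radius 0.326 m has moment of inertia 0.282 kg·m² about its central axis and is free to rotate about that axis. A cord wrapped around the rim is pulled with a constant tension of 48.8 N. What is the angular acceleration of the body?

τ = F R = (48.8)(0.326) = 15.91 N·m.
Newton's second law for rotation, τ = Iα, gives α = τ/I = 15.91/0.2820 = 56.41 rad/s².

α ≈ 56.4 rad/s²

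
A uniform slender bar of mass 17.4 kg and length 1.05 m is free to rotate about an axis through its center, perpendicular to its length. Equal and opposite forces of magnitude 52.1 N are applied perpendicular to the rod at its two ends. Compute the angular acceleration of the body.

I = (1/12)ML² = (1/12)(17.4)(1.05)² = 1.599 kg·m².
The couple gives τ = F·(L/2) + F·(L/2) = F L = (52.1)(1.05) = 54.71 N·m.
Newton's second law for rotation, τ = Iα, gives α = τ/I = 54.71/1.599 = 34.22 rad/s².

α ≈ 34.2 rad/s²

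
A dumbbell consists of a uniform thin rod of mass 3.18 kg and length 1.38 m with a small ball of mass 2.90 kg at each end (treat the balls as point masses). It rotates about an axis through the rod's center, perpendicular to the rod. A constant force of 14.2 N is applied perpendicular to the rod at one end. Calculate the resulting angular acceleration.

I_rod = (1/12)ML² = (1/12)(3.18)(1.38)² = 0.5047 kg·m².
I_balls = 2·m·(L/2)² = 2(2.90)(0.6900)² = 2.761 kg·m².
Total I = 3.266 kg·m².
τ = F·(L/2) = (14.2)(0.690) = 9.798 N·m.
α = τ/I = 9.798/3.266 = 3.000 rad/s².

α ≈ 3.00 rad/s²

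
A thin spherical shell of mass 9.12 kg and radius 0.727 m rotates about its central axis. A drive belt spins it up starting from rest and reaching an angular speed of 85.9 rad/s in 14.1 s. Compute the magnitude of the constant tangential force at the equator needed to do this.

F ≈ 26.9 N

I = (2/3)MR² = (2/3)(9.12)(0.727)² = 3.213 kg·m².
α = Δω/Δt = (85.9 − 0)/14.1 = 6.092 rad/s².
The required torque is τ = Iα = (3.213)(6.092) = 19.58 N·m.
A tangential force at the equator gives τ = FR, so F = τ/R = 19.58/0.727 = 26.93 N.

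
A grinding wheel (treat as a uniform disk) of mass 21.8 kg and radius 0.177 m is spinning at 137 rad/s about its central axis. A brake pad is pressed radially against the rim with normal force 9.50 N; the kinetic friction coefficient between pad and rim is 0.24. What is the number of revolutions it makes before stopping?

≈ 1260 revolutions

I = ½MR² = (1/2)(21.8)(0.177)² = 0.3415 kg·m².
Friction force f = μN = (0.24)(9.50) = 2.280 N at the rim; torque magnitude τ = fR = 0.4036 N·m, opposing ω.
|α| = τ/I = 0.4036/0.3415 = 1.182 rad/s² (deceleration).
ω² = ω₀² − 2|α|θ with ω = 0 ⇒ θ = ω₀²/(2|α|) = 7941 rad = 1264 rev.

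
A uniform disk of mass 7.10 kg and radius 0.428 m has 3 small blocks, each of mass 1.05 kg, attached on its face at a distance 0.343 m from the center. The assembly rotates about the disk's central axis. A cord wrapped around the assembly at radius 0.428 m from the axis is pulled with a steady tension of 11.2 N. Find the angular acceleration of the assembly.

I_disk = ½MR² = ½(7.10)(0.428)² = 0.6503 kg·m².
I_blocks = 3·m·r² = 3(1.05)(0.343)² = 0.3706 kg·m².
Total I = 1.021 kg·m².
τ = F r = (11.2)(0.428) = 4.794 N·m.
α = τ/I = 4.794/1.021 = 4.695 rad/s².

α ≈ 4.70 rad/s²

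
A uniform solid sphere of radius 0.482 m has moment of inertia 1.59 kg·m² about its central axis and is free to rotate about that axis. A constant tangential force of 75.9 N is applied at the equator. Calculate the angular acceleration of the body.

τ = F R = (75.9)(0.482) = 36.58 N·m.
Newton's second law for rotation, τ = Iα, gives α = τ/I = 36.58/1.590 = 23.01 rad/s².

α ≈ 23.0 rad/s²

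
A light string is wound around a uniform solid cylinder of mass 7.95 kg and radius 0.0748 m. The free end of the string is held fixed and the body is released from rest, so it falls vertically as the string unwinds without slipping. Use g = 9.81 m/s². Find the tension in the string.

T ≈ 26.0 N

Translation: Mg − T = Ma. Rotation about the center: TR = Iα with I = ½MR².
With a = αR: T = (I/R²)a = (1/2)M a, so Mg = (1 + 0.5000)Ma.
a = g/(1 + 0.5000) = 9.81/1.500 = 6.540 m/s².
T = 0.5000·M·a = (0.5000)(7.95)(6.540) = 26.00 N.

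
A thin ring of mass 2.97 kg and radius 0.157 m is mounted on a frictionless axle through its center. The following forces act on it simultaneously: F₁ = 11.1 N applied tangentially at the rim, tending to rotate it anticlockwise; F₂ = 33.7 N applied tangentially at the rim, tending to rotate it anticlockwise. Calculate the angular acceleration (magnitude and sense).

α ≈ 96.1 rad/s², anticlockwise

I = MR² = (2.97)(0.157)² = 0.07321 kg·m².
Taking anticlockwise as positive: τ₁ = +(11.1)(0.157) = +1.743 N·m; τ₂ = +(33.7)(0.157) = +5.291 N·m.
Net torque τ = 7.034 N·m.
α = τ/I = 7.034/0.07321 = 96.08 rad/s².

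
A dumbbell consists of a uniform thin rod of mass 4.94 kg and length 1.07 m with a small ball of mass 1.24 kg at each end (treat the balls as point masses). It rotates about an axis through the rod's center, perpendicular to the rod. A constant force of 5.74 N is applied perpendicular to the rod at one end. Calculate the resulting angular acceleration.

I_rod = (1/12)ML² = (1/12)(4.94)(1.07)² = 0.4713 kg·m².
I_balls = 2·m·(L/2)² = 2(1.24)(0.5350)² = 0.7098 kg·m².
Total I = 1.181 kg·m².
τ = F·(L/2) = (5.74)(0.535) = 3.071 N·m.
α = τ/I = 3.071/1.181 = 2.600 rad/s².

α ≈ 2.60 rad/s²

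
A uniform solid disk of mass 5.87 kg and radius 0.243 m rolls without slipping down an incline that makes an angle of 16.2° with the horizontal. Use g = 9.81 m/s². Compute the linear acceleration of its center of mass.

Translation along the incline: Mg sinθ − f = Ma.
Rotation about the center: fR = Iα with I = ½MR². No-slip gives a = αR, so f = (I/R²)a = (1/2)M a.
Substituting: Mg sinθ = (1 + 0.5000)Ma, so a = g sinθ/(1 + 0.5000) = (9.81) sin 16.2° / 1.500 = 1.825 m/s².

a ≈ 1.82 m/s²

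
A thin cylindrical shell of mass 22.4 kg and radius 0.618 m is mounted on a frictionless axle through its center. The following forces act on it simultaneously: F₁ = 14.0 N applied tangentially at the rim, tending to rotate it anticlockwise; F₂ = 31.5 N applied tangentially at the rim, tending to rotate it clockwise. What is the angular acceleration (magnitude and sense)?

I = MR² = (22.4)(0.618)² = 8.555 kg·m².
Taking anticlockwise as positive: τ₁ = +(14.0)(0.618) = +8.652 N·m; τ₂ = −(31.5)(0.618) = −19.47 N·m.
Net torque τ = -10.81 N·m.
α = τ/I = -10.81/8.555 = -1.264 rad/s².

α ≈ 1.26 rad/s², clockwise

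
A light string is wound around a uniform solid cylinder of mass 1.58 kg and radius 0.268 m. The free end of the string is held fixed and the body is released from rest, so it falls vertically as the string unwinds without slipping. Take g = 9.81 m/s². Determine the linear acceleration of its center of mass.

a ≈ 6.54 m/s²

Translation: Mg − T = Ma. Rotation about the center: TR = Iα with I = ½MR².
With a = αR: T = (I/R²)a = (1/2)M a, so Mg = (1 + 0.5000)Ma.
a = g/(1 + 0.5000) = 9.81/1.500 = 6.540 m/s².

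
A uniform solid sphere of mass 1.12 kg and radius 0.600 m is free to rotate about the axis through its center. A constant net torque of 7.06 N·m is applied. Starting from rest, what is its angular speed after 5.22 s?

ω ≈ 229 rad/s

I = (2/5)MR² = (2/5)(1.12)(0.600)² = 0.1613 kg·m².
α = τ/I = 7.06/0.1613 = 43.77 rad/s².
ω = ω₀ + αt = 0 + (43.77)(5.22) = 228.5 rad/s.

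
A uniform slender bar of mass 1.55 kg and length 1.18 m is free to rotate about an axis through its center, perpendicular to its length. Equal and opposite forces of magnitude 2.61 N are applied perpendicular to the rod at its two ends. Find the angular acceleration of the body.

α ≈ 17.1 rad/s²

I = (1/12)ML² = (1/12)(1.55)(1.18)² = 0.1799 kg·m².
The couple gives τ = F·(L/2) + F·(L/2) = F L = (2.61)(1.18) = 3.080 N·m.
From τ = Iα: α = 3.080/0.1799 = 17.12 rad/s².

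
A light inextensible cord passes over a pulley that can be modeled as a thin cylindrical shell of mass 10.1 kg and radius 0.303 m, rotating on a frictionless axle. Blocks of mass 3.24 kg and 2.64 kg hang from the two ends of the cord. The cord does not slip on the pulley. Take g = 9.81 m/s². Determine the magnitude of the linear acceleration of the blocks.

a ≈ 0.368 m/s²

I = MR² = (10.1)(0.303)² = 0.9273 kg·m².
Heavier block: m₁g − T₁ = m₁a. Lighter block: T₂ − m₂g = m₂a.
Pulley: (T₁ − T₂)R = Iα = I(a/R), so T₁ − T₂ = (I/R²)a = 1·M_p a = 10.10·a.
Adding the three: (m₁ − m₂)g = (m₁ + m₂ + 10.10)a, so a = (3.24 − 2.64)(9.81)/(3.24 + 2.64 + 10.10) = 0.3683 m/s².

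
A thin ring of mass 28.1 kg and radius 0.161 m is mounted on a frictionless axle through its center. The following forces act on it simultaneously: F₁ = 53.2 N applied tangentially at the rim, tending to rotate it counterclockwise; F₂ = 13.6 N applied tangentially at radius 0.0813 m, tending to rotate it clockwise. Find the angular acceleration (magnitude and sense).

α ≈ 10.2 rad/s², counterclockwise

I = MR² = (28.1)(0.161)² = 0.7284 kg·m².
Taking counterclockwise as positive: τ₁ = +(53.2)(0.161) = +8.565 N·m; τ₂ = −(13.6)(0.0813) = −1.106 N·m.
Net torque τ = 7.460 N·m.
α = τ/I = 7.460/0.7284 = 10.24 rad/s².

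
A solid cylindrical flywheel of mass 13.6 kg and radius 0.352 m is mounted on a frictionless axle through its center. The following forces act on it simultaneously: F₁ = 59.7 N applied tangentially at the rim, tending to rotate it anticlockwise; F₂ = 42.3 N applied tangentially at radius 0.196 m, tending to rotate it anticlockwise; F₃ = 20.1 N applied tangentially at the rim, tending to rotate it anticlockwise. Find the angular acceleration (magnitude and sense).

I = ½MR² = (1/2)(13.6)(0.352)² = 0.8425 kg·m².
Taking anticlockwise as positive: τ₁ = +(59.7)(0.352) = +21.01 N·m; τ₂ = +(42.3)(0.196) = +8.291 N·m; τ₃ = +(20.1)(0.352) = +7.075 N·m.
Net torque τ = 36.38 N·m.
α = τ/I = 36.38/0.8425 = 43.18 rad/s².

α ≈ 43.2 rad/s², anticlockwise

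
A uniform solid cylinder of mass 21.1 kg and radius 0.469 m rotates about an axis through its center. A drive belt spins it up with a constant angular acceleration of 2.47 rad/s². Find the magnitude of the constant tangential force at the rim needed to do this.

F ≈ 12.2 N

I = ½MR² = (1/2)(21.1)(0.469)² = 2.321 kg·m².
The required torque is τ = Iα = (2.321)(2.470) = 5.732 N·m.
A tangential force at the rim gives τ = FR, so F = τ/R = 5.732/0.469 = 12.22 N.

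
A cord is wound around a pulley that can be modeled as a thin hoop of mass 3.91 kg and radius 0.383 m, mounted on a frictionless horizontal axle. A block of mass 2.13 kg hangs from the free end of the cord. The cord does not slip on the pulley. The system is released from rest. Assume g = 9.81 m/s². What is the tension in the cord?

I = MR² = (3.91)(0.383)² = 0.5736 kg·m².
Block: mg − T = ma. Pulley: TR = Iα. No-slip: a = αR, so T = (I/R²)a = 3.910·a.
Then mg = (m + 3.910)a, so a = (2.13)(9.81)/(2.13 + 3.910) = 3.459 m/s².
T = 3.910·a = 13.53 N.

T ≈ 13.5 N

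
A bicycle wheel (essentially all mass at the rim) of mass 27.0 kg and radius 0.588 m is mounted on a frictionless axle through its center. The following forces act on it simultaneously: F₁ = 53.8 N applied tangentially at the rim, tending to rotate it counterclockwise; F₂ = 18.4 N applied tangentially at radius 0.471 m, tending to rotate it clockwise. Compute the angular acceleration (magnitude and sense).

I = MR² = (27.0)(0.588)² = 9.335 kg·m².
Taking counterclockwise as positive: τ₁ = +(53.8)(0.588) = +31.63 N·m; τ₂ = −(18.4)(0.471) = −8.666 N·m.
Net torque τ = 22.97 N·m.
α = τ/I = 22.97/9.335 = 2.460 rad/s².

α ≈ 2.46 rad/s², counterclockwise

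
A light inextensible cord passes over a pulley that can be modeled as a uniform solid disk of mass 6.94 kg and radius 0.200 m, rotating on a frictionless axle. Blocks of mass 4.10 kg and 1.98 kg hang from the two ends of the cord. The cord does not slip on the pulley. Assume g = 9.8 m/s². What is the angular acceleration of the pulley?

α ≈ 10.9 rad/s²

I = ½MR² = (1/2)(6.94)(0.200)² = 0.1388 kg·m².
Heavier block: m₁g − T₁ = m₁a. Lighter block: T₂ − m₂g = m₂a.
Pulley: (T₁ − T₂)R = Iα = I(a/R), so T₁ − T₂ = (I/R²)a = (1/2)M_p a = 3.470·a.
Adding the three: (m₁ − m₂)g = (m₁ + m₂ + 3.470)a, so a = (4.10 − 1.98)(9.8)/(4.10 + 1.98 + 3.470) = 2.175 m/s².
α = a/R = 2.175/0.200 = 10.88 rad/s².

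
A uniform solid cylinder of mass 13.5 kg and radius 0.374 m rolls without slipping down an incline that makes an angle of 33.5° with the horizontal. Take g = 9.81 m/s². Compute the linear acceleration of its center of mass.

a ≈ 3.61 m/s²

Translation along the incline: Mg sinθ − f = Ma.
Rotation about the center: fR = Iα with I = ½MR². No-slip gives a = αR, so f = (I/R²)a = (1/2)M a.
Substituting: Mg sinθ = (1 + 0.5000)Ma, so a = g sinθ/(1 + 0.5000) = (9.81) sin 33.5° / 1.500 = 3.610 m/s².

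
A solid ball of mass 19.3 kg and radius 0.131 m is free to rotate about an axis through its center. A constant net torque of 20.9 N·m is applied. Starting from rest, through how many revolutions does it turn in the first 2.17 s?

I = (2/5)MR² = (2/5)(19.3)(0.131)² = 0.1325 kg·m².
α = τ/I = 20.9/0.1325 = 157.8 rad/s².
θ = ½αt² = ½(157.8)(2.17)² = 371.4 rad.
Revolutions = θ/(2π) = 59.11.

≈ 59.1 revolutions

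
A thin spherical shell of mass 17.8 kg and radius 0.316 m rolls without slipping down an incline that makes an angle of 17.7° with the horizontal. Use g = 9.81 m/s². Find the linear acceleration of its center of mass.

Translation along the incline: Mg sinθ − f = Ma.
Rotation about the center: fR = Iα with I = (2/3)MR². No-slip gives a = αR, so f = (I/R²)a = (2/3)M a.
Substituting: Mg sinθ = (1 + 0.6667)Ma, so a = g sinθ/(1 + 0.6667) = (9.81) sin 17.7° / 1.667 = 1.790 m/s².

a ≈ 1.79 m/s²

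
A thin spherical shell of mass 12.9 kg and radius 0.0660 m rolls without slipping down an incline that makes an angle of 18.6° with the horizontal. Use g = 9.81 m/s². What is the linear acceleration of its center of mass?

Translation along the incline: Mg sinθ − f = Ma.
Rotation about the center: fR = Iα with I = (2/3)MR². No-slip gives a = αR, so f = (I/R²)a = (2/3)M a.
Substituting: Mg sinθ = (1 + 0.6667)Ma, so a = g sinθ/(1 + 0.6667) = (9.81) sin 18.6° / 1.667 = 1.877 m/s².

a ≈ 1.88 m/s²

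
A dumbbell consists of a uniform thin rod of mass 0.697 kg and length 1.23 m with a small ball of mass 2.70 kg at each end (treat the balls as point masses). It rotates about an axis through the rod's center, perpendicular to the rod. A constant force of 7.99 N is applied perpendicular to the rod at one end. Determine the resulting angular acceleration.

α ≈ 2.31 rad/s²

I_rod = (1/12)ML² = (1/12)(0.697)(1.23)² = 0.08787 kg·m².
I_balls = 2·m·(L/2)² = 2(2.70)(0.6150)² = 2.042 kg·m².
Total I = 2.130 kg·m².
τ = F·(L/2) = (7.99)(0.615) = 4.914 N·m.
α = τ/I = 4.914/2.130 = 2.307 rad/s².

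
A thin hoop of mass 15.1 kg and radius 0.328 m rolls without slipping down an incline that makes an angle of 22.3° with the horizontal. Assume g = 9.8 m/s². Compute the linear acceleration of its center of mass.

a ≈ 1.86 m/s²

Translation along the incline: Mg sinθ − f = Ma.
Rotation about the center: fR = Iα with I = MR². No-slip gives a = αR, so f = (I/R²)a = M a.
Substituting: Mg sinθ = (1 + 1.000)Ma, so a = g sinθ/(1 + 1.000) = (9.8) sin 22.3° / 2.000 = 1.859 m/s².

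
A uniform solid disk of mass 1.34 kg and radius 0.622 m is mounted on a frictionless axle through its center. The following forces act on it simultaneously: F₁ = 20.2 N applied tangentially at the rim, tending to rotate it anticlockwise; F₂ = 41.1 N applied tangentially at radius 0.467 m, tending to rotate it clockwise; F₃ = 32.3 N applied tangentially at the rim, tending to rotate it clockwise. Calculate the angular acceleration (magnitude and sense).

I = ½MR² = (1/2)(1.34)(0.622)² = 0.2592 kg·m².
Taking anticlockwise as positive: τ₁ = +(20.2)(0.622) = +12.56 N·m; τ₂ = −(41.1)(0.467) = −19.19 N·m; τ₃ = −(32.3)(0.622) = −20.09 N·m.
Net torque τ = -26.72 N·m.
α = τ/I = -26.72/0.2592 = -103.1 rad/s².

α ≈ 103 rad/s², clockwise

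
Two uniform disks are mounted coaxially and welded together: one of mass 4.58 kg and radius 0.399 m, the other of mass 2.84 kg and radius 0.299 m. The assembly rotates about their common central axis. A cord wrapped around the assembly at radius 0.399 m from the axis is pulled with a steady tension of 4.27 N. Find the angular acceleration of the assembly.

α ≈ 3.47 rad/s²

I = ½M₁R₁² + ½M₂R₂² = ½(4.58)(0.399)² + ½(2.84)(0.299)² = 0.4915 kg·m².
τ = F r = (4.27)(0.399) = 1.704 N·m.
α = τ/I = 1.704/0.4915 = 3.466 rad/s².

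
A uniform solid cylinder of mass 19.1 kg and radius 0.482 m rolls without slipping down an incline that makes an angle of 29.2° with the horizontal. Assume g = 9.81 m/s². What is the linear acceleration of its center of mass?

Translation along the incline: Mg sinθ − f = Ma.
Rotation about the center: fR = Iα with I = ½MR². No-slip gives a = αR, so f = (I/R²)a = (1/2)M a.
Substituting: Mg sinθ = (1 + 0.5000)Ma, so a = g sinθ/(1 + 0.5000) = (9.81) sin 29.2° / 1.500 = 3.191 m/s².

a ≈ 3.19 m/s²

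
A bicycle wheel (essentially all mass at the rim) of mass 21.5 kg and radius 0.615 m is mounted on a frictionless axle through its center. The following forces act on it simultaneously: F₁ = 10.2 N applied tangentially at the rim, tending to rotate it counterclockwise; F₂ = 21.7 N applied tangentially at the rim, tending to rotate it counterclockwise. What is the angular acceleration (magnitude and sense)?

α ≈ 2.41 rad/s², counterclockwise

I = MR² = (21.5)(0.615)² = 8.132 kg·m².
Taking counterclockwise as positive: τ₁ = +(10.2)(0.615) = +6.273 N·m; τ₂ = +(21.7)(0.615) = +13.35 N·m.
Net torque τ = 19.62 N·m.
α = τ/I = 19.62/8.132 = 2.413 rad/s².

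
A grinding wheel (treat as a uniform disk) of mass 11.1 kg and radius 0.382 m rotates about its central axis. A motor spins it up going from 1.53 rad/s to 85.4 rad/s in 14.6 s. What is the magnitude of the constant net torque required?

I = ½MR² = (1/2)(11.1)(0.382)² = 0.8099 kg·m².
α = Δω/Δt = (85.4 − 1.53)/14.6 = 5.745 rad/s².
τ = Iα = (0.8099)(5.745) = 4.652 N·m.

τ ≈ 4.65 N·m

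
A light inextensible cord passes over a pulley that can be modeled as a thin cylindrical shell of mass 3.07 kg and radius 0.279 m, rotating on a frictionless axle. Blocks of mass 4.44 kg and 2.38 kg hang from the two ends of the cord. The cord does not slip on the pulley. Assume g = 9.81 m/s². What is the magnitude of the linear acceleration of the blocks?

I = MR² = (3.07)(0.279)² = 0.2390 kg·m².
Heavier block: m₁g − T₁ = m₁a. Lighter block: T₂ − m₂g = m₂a.
Pulley: (T₁ − T₂)R = Iα = I(a/R), so T₁ − T₂ = (I/R²)a = 1·M_p a = 3.070·a.
Adding the three: (m₁ − m₂)g = (m₁ + m₂ + 3.070)a, so a = (4.44 − 2.38)(9.81)/(4.44 + 2.38 + 3.070) = 2.043 m/s².

a ≈ 2.04 m/s²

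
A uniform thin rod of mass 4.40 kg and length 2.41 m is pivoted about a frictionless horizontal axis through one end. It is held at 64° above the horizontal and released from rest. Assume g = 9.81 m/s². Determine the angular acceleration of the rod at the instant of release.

α ≈ 2.68 rad/s²

About the pivot, I = (1/3)ML² = (1/3)(4.40)(2.41)² = 8.519 kg·m².
The weight acts at the center, a distance L/2 = 1.205 m from the pivot; τ = Mg(L/2) cos 64° = 22.80 N·m.
α = τ/I = 22.80/8.519 = 2.677 rad/s².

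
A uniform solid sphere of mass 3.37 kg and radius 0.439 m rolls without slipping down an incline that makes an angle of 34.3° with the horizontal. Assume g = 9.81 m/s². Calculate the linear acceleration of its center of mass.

Translation along the incline: Mg sinθ − f = Ma.
Rotation about the center: fR = Iα with I = (2/5)MR². No-slip gives a = αR, so f = (I/R²)a = (2/5)M a.
Substituting: Mg sinθ = (1 + 0.4000)Ma, so a = g sinθ/(1 + 0.4000) = (9.81) sin 34.3° / 1.400 = 3.949 m/s².

a ≈ 3.95 m/s²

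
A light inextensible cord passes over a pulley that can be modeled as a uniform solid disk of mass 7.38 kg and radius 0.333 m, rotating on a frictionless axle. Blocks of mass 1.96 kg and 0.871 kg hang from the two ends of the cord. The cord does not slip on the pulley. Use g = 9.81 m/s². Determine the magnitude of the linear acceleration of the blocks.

I = ½MR² = (1/2)(7.38)(0.333)² = 0.4092 kg·m².
Heavier block: m₁g − T₁ = m₁a. Lighter block: T₂ − m₂g = m₂a.
Pulley: (T₁ − T₂)R = Iα = I(a/R), so T₁ − T₂ = (I/R²)a = (1/2)M_p a = 3.690·a.
Adding the three: (m₁ − m₂)g = (m₁ + m₂ + 3.690)a, so a = (1.96 − 0.871)(9.81)/(1.96 + 0.871 + 3.690) = 1.638 m/s².

a ≈ 1.64 m/s²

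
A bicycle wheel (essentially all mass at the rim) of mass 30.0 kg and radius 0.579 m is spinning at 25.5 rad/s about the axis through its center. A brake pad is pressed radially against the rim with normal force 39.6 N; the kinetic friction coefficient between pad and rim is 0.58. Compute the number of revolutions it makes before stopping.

≈ 39.1 revolutions

I = MR² = (30.0)(0.579)² = 10.06 kg·m².
Friction force f = μN = (0.58)(39.6) = 22.97 N at the rim; torque magnitude τ = fR = 13.30 N·m, opposing ω.
|α| = τ/I = 13.30/10.06 = 1.322 rad/s² (deceleration).
ω² = ω₀² − 2|α|θ with ω = 0 ⇒ θ = ω₀²/(2|α|) = 245.9 rad = 39.13 rev.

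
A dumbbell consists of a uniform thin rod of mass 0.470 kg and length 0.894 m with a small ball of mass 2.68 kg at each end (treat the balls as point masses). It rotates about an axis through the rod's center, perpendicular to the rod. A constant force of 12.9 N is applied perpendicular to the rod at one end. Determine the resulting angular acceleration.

I_rod = (1/12)ML² = (1/12)(0.470)(0.894)² = 0.03130 kg·m².
I_balls = 2·m·(L/2)² = 2(2.68)(0.4470)² = 1.071 kg·m².
Total I = 1.102 kg·m².
τ = F·(L/2) = (12.9)(0.447) = 5.766 N·m.
α = τ/I = 5.766/1.102 = 5.231 rad/s².

α ≈ 5.23 rad/s²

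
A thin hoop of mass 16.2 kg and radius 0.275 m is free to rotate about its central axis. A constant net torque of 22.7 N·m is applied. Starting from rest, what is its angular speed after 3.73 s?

I = MR² = (16.2)(0.275)² = 1.225 kg·m².
α = τ/I = 22.7/1.225 = 18.53 rad/s².
ω = ω₀ + αt = 0 + (18.53)(3.73) = 69.11 rad/s.

ω ≈ 69.1 rad/s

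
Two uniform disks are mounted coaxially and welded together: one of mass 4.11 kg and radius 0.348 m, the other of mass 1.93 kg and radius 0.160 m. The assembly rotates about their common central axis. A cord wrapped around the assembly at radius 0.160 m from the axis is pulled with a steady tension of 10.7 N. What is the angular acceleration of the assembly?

I = ½M₁R₁² + ½M₂R₂² = ½(4.11)(0.348)² + ½(1.93)(0.160)² = 0.2736 kg·m².
τ = F r = (10.7)(0.160) = 1.712 N·m.
α = τ/I = 1.712/0.2736 = 6.258 rad/s².

α ≈ 6.26 rad/s²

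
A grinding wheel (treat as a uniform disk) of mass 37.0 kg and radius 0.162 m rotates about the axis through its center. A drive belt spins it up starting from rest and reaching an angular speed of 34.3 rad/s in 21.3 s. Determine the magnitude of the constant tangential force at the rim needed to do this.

I = ½MR² = (1/2)(37.0)(0.162)² = 0.4855 kg·m².
α = Δω/Δt = (34.3 − 0)/21.3 = 1.610 rad/s².
The required torque is τ = Iα = (0.4855)(1.610) = 0.7818 N·m.
A tangential force at the rim gives τ = FR, so F = τ/R = 0.7818/0.162 = 4.826 N.

F ≈ 4.83 N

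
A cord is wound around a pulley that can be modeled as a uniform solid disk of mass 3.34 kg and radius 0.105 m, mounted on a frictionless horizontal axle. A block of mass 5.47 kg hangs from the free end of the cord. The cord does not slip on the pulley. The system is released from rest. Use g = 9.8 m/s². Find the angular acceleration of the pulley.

I = ½MR² = (1/2)(3.34)(0.105)² = 0.01841 kg·m².
Block: mg − T = ma. Pulley: TR = Iα. No-slip: a = αR, so T = (I/R²)a = 1.670·a.
Then mg = (m + 1.670)a, so a = (5.47)(9.8)/(5.47 + 1.670) = 7.508 m/s².
α = a/R = 7.508/0.105 = 71.50 rad/s².

α ≈ 71.5 rad/s²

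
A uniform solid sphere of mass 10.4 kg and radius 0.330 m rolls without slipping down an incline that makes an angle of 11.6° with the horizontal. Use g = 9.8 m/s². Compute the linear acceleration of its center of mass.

Translation along the incline: Mg sinθ − f = Ma.
Rotation about the center: fR = Iα with I = (2/5)MR². No-slip gives a = αR, so f = (I/R²)a = (2/5)M a.
Substituting: Mg sinθ = (1 + 0.4000)Ma, so a = g sinθ/(1 + 0.4000) = (9.8) sin 11.6° / 1.400 = 1.408 m/s².

a ≈ 1.41 m/s²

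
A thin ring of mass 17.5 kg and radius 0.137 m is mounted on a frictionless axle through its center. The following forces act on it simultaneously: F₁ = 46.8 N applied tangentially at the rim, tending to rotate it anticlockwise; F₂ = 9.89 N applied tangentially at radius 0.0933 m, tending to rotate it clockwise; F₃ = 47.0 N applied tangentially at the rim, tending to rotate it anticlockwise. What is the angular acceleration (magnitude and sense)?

α ≈ 36.3 rad/s², anticlockwise

I = MR² = (17.5)(0.137)² = 0.3285 kg·m².
Taking anticlockwise as positive: τ₁ = +(46.8)(0.137) = +6.412 N·m; τ₂ = −(9.89)(0.0933) = −0.9227 N·m; τ₃ = +(47.0)(0.137) = +6.439 N·m.
Net torque τ = 11.93 N·m.
α = τ/I = 11.93/0.3285 = 36.31 rad/s².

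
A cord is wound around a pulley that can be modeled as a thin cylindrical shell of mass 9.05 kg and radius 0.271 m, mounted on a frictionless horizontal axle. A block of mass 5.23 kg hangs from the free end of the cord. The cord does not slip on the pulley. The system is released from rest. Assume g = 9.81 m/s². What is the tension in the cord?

T ≈ 32.5 N

I = MR² = (9.05)(0.271)² = 0.6646 kg·m².
Block: mg − T = ma. Pulley: TR = Iα. No-slip: a = αR, so T = (I/R²)a = 9.050·a.
Then mg = (m + 9.050)a, so a = (5.23)(9.81)/(5.23 + 9.050) = 3.593 m/s².
T = 9.050·a = 32.52 N.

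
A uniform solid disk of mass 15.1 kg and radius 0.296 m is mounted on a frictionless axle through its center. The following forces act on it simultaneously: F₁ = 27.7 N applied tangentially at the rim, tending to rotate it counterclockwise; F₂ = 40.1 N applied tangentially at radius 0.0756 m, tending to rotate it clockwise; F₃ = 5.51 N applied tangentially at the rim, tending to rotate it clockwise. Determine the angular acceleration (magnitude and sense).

I = ½MR² = (1/2)(15.1)(0.296)² = 0.6615 kg·m².
Taking counterclockwise as positive: τ₁ = +(27.7)(0.296) = +8.199 N·m; τ₂ = −(40.1)(0.0756) = −3.032 N·m; τ₃ = −(5.51)(0.296) = −1.631 N·m.
Net torque τ = 3.537 N·m.
α = τ/I = 3.537/0.6615 = 5.346 rad/s².

α ≈ 5.35 rad/s², counterclockwise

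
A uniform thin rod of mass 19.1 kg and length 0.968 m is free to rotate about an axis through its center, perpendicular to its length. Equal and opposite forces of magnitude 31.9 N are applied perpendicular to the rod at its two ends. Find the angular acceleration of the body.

α ≈ 20.7 rad/s²

I = (1/12)ML² = (1/12)(19.1)(0.968)² = 1.491 kg·m².
The couple gives τ = F·(L/2) + F·(L/2) = F L = (31.9)(0.968) = 30.88 N·m.
Newton's second law for rotation, τ = Iα, gives α = τ/I = 30.88/1.491 = 20.70 rad/s².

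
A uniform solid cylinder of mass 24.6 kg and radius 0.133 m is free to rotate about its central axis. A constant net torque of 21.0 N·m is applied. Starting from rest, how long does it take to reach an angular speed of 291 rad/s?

t ≈ 3.01 s

I = ½MR² = (1/2)(24.6)(0.133)² = 0.2176 kg·m².
α = τ/I = 21.0/0.2176 = 96.52 rad/s².
ω = αt ⇒ t = ω/α = 291/96.52 = 3.015 s.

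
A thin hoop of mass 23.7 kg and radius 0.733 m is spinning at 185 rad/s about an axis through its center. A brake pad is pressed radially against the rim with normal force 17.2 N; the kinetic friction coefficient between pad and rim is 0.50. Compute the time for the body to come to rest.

I = MR² = (23.7)(0.733)² = 12.73 kg·m².
Friction force f = μN = (0.50)(17.2) = 8.600 N at the rim; torque magnitude τ = fR = 6.304 N·m, opposing ω.
|α| = τ/I = 6.304/12.73 = 0.4950 rad/s² (deceleration).
0 = ω₀ − |α|t ⇒ t = ω₀/|α| = 185/0.4950 = 373.7 s.

t ≈ 374 s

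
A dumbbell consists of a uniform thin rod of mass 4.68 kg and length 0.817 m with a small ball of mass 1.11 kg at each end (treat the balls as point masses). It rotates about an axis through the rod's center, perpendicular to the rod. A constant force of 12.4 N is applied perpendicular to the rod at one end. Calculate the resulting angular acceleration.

I_rod = (1/12)ML² = (1/12)(4.68)(0.817)² = 0.2603 kg·m².
I_balls = 2·m·(L/2)² = 2(1.11)(0.4085)² = 0.3705 kg·m².
Total I = 0.6308 kg·m².
τ = F·(L/2) = (12.4)(0.408) = 5.065 N·m.
α = τ/I = 5.065/0.6308 = 8.030 rad/s².

α ≈ 8.03 rad/s²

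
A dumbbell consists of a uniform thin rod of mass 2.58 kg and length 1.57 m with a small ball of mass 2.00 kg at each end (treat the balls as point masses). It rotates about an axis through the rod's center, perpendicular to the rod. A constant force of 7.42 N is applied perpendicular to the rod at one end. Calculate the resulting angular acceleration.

α ≈ 1.94 rad/s²

I_rod = (1/12)ML² = (1/12)(2.58)(1.57)² = 0.5300 kg·m².
I_balls = 2·m·(L/2)² = 2(2.00)(0.7850)² = 2.465 kg·m².
Total I = 2.995 kg·m².
τ = F·(L/2) = (7.42)(0.785) = 5.825 N·m.
α = τ/I = 5.825/2.995 = 1.945 rad/s².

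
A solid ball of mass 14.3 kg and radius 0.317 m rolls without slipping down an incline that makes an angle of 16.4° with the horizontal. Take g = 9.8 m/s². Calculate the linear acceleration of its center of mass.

a ≈ 1.98 m/s²

Translation along the incline: Mg sinθ − f = Ma.
Rotation about the center: fR = Iα with I = (2/5)MR². No-slip gives a = αR, so f = (I/R²)a = (2/5)M a.
Substituting: Mg sinθ = (1 + 0.4000)Ma, so a = g sinθ/(1 + 0.4000) = (9.8) sin 16.4° / 1.400 = 1.976 m/s².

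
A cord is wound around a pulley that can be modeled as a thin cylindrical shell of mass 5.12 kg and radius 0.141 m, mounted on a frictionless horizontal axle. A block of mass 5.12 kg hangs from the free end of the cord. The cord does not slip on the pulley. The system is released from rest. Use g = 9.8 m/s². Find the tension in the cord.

I = MR² = (5.12)(0.141)² = 0.1018 kg·m².
Block: mg − T = ma. Pulley: TR = Iα. No-slip: a = αR, so T = (I/R²)a = 5.120·a.
Then mg = (m + 5.120)a, so a = (5.12)(9.8)/(5.12 + 5.120) = 4.900 m/s².
T = 5.120·a = 25.09 N.

T ≈ 25.1 N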